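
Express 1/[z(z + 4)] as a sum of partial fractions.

1/z(z + 4) = A/z + B/(z + 4). A = 1/(0 + 4) = 1/4, B = 1/(-4 - 0) = -1/4
Result: (1/4)/z - (1/4)/(z + 4)


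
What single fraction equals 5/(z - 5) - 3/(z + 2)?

Common denominator (z - 5)(z + 2). Numerator: 5(z + 2) - 3(z - 5) = (5z + 10) - (3z - 15) = 2z + 25
Result: (2z + 25)/[(z - 5)(z + 2)]


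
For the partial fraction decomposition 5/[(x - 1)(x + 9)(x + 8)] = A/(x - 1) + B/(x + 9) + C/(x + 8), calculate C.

Cover-up at x = -8: C = 5/[(-8 - 1)(-8 + 9)] = 5/[(-9)(1)] = -5/9


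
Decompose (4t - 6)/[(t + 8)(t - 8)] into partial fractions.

At t=-8: A = (4·(-8) - 6)/(-8 - 8) = 19/8. At t=8: B = (4·8 - 6)/(8 + 8) = 13/8
Result: (19/8)/(t + 8) + (13/8)/(t - 8)


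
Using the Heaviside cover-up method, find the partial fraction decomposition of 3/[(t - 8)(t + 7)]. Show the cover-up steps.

Cover (t - 8): set t=8, get P = 3/(8 + 7) = 1/5. Cover (t + 7): set t=-7, get Q = 3/(-7 - 8) = -1/5.
Result: (1/5)/(t - 8) - (1/5)/(t + 7)


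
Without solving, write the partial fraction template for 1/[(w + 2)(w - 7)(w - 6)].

Three distinct linear factors: A/(w + 2) + B/(w - 7) + C/(w - 6)


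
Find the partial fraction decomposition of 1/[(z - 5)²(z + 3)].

Cover-up at z=-3: γ = 1/(-3 - 5)² = 1/64. Cover-up at z=5: β = 1/(5 + 3) = 1/8. Comparing z² coeff: α = -γ = -1/64
Result: (-1/64)/(z - 5) + (1/8)/(z - 5)² + (1/64)/(z + 3)


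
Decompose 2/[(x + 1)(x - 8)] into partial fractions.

2/(x + 1)(x - 8) = A/(x + 1) + B/(x - 8). A = 2/(-1 - 8) = -2/9, B = 2/(8 + 1) = 2/9
Result: (-2/9)/(x + 1) + (2/9)/(x - 8)


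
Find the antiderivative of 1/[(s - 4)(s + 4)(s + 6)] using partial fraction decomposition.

Cover-up: A = 1/80, B = -1/16, C = 1/20. Decomposition: (1/80)/(s - 4) - (1/16)/(s + 4) + (1/20)/(s + 6). Integrate each term: (1/80) ln|(s - 4)| - (1/16) ln|(s + 4)| + (1/20) ln|(s + 6)| + C


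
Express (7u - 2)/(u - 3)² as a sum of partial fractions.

(7u - 2) = α(u - 3) + β. At u = 3: β = 7·3 - 2 = 19. Coeff of u: α = 7
Result: 7/(u - 3) + 19/(u - 3)²


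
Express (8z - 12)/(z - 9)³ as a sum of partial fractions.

(8z - 12) = P(z - 9)² + Q(z - 9) + R. At z = 9: R = 8·9 - 12 = 60. Coefficients: P = 0, Q = 8
Result: 8/(z - 9)² + 60/(z - 9)³


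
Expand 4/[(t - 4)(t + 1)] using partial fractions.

4/(t - 4)(t + 1) = A/(t - 4) + B/(t + 1). A = 4/(4 + 1) = 4/5, B = 4/(-1 - 4) = -4/5
Result: (4/5)/(t - 4) - (4/5)/(t + 1)


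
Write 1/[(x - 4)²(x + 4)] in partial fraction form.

Cover-up at x=-4: R = 1/(-4 - 4)² = 1/64. Cover-up at x=4: Q = 1/(4 + 4) = 1/8. Comparing x² coeff: P = -R = -1/64
Result: (-1/64)/(x - 4) + (1/8)/(x - 4)² + (1/64)/(x + 4)


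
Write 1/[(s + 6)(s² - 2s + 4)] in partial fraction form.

Cover-up at s = -6: P = 1/((-6)² - 2·(-6) + 4) = 1/52. Then Q = -P = -1/52, R = -P·(-2 - 6) = 2/13
Result: (1/52)/(s + 6) - ((1/52)s - 2/13)/(s² - 2s + 4)


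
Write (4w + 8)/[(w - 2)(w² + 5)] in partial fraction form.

At w=2: A = (4·2 + 8)/(2² + 5) = 16/9. B = -A = -16/9, C = 4 - 2·A = 4/9
Result: (16/9)/(w - 2) - ((16/9)w - 4/9)/(w² + 5)


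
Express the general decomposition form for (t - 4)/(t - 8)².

Repeated linear factor: α/(t - 8) + β/(t - 8)²


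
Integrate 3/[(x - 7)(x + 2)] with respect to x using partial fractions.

Decompose: 3/[(x - 7)(x + 2)] = (1/3)/(x - 7) - (1/3)/(x + 2). Integrate each term: (1/3) ln|(x - 7)| - (1/3) ln|(x + 2)| + C


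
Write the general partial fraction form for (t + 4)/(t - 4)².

Repeated linear factor: α/(t - 4) + β/(t - 4)²


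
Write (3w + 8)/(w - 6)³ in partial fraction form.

(3w + 8) = α(w - 6)² + β(w - 6) + γ. At w = 6: γ = 3·6 + 8 = 26. Coefficients: α = 0, β = 3
Result: 3/(w - 6)² + 26/(w - 6)³


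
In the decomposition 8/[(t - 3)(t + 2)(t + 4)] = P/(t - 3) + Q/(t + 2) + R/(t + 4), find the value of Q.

Cover-up at t = -2: Q = 8/[(-2 - 3)(-2 + 4)] = 8/[(-5)(2)] = -8/10 = -4/5


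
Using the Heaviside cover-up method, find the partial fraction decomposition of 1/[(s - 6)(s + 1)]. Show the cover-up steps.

Cover (s - 6): set s=6, get α = 1/(6 + 1) = 1/7. Cover (s + 1): set s=-1, get β = 1/(-1 - 6) = -1/7.
Result: (1/7)/(s - 6) - (1/7)/(s + 1)


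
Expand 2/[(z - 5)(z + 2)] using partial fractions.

2/(z - 5)(z + 2) = P/(z - 5) + Q/(z + 2). P = 2/(5 + 2) = 2/7, Q = 2/(-2 - 5) = -2/7
Result: (2/7)/(z - 5) - (2/7)/(z + 2)


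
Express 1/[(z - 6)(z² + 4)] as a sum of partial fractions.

Cover-up at z = 6: P = 1/(6² + 4) = 1/40. Then Q = -P = -1/40, R = -P·(0 + 6) = -3/20
Result: (1/40)/(z - 6) - ((1/40)z + 3/20)/(z² + 4)


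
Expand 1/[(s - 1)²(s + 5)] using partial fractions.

Cover-up at s=-5: C = 1/(-5 - 1)² = 1/36. Cover-up at s=1: B = 1/(1 + 5) = 1/6. Comparing s² coeff: A = -C = -1/36
Result: (-1/36)/(s - 1) + (1/6)/(s - 1)² + (1/36)/(s + 5)


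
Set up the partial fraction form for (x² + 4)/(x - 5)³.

Repeated linear factor (power 3): A/(x - 5) + B/(x - 5)² + C/(x - 5)³


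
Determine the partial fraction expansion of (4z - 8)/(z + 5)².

(4z - 8) = P(z + 5) + Q. At z = -5: Q = 4·(-5) - 8 = -28. Coeff of z: P = 4
Result: 4/(z + 5) - 28/(z + 5)²


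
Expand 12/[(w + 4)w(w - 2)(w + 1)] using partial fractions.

Using Heaviside cover-up: (-1/6)/(w + 4) - (3/2)/w + (1/3)/(w - 2) + (4/3)/(w + 1)


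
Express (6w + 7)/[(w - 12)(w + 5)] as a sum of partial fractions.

At w=12: P = (6·12 + 7)/(12 + 5) = 79/17. At w=-5: Q = (6·(-5) + 7)/(-5 - 12) = 23/17
Result: (79/17)/(w - 12) + (23/17)/(w + 5)


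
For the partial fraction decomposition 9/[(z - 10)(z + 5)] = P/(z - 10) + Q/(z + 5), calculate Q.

Cover-up at z = -5: Q = 9/(-5 - 10) = -9/15 = -3/5


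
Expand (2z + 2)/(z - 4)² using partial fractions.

(2z + 2) = α(z - 4) + β. At z = 4: β = 2·4 + 2 = 10. Coeff of z: α = 2
Result: 2/(z - 4) + 10/(z - 4)²


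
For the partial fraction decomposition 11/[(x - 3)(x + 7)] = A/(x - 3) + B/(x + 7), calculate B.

Cover-up at x = -7: B = 11/(-7 - 3) = -11/10


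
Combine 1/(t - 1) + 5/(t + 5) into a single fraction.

Common denominator (t - 1)(t + 5). Numerator: 1(t + 5) + 5(t - 1) = (t + 5) + (5t - 5) = 6t
Result: (6t)/[(t - 1)(t + 5)]


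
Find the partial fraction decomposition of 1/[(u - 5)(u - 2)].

1/(u - 5)(u - 2) = P/(u - 5) + Q/(u - 2). P = 1/(5 - 2) = 1/3, Q = 1/(2 - 5) = -1/3
Result: (1/3)/(u - 5) - (1/3)/(u - 2)


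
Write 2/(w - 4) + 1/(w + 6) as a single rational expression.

Common denominator (w - 4)(w + 6). Numerator: 2(w + 6) + 1(w - 4) = (2w + 12) + (w - 4) = 3w + 8
Result: (3w + 8)/[(w - 4)(w + 6)]


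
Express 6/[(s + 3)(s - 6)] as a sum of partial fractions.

6/(s + 3)(s - 6) = α/(s + 3) + β/(s - 6). α = 6/(-3 - 6) = -2/3, β = 6/(6 + 3) = 2/3
Result: (-2/3)/(s + 3) + (2/3)/(s - 6)


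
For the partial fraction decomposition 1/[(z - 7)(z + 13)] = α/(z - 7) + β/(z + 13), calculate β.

Cover-up at z = -13: β = 1/(-13 - 7) = -1/20


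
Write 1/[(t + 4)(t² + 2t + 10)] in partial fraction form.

Cover-up at t = -4: P = 1/((-4)² + 2·(-4) + 10) = 1/18. Then Q = -P = -1/18, R = -P·(2 - 4) = 1/9
Result: (1/18)/(t + 4) - ((1/18)t - 1/9)/(t² + 2t + 10)


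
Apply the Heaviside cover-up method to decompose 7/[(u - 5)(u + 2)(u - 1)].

Cover (u - 5), u=5: A = 7/[(5 + 2)(5 - 1)] = 1/4. Cover (u + 2), u=-2: B = 7/[(-2 - 5)(-2 - 1)] = 1/3. Cover (u - 1), u=1: C = 7/[(1 - 5)(1 + 2)] = -7/12.
Result: (1/4)/(u - 5) + (1/3)/(u + 2) - (7/12)/(u - 1)


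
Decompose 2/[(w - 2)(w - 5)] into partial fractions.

2/(w - 2)(w - 5) = α/(w - 2) + β/(w - 5). α = 2/(2 - 5) = -2/3, β = 2/(5 - 2) = 2/3
Result: (-2/3)/(w - 2) + (2/3)/(w - 5)


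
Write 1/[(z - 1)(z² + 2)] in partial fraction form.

Cover-up at z = 1: α = 1/(1² + 2) = 1/3. Then β = -α = -1/3, γ = -α·(0 + 1) = -1/3
Result: (1/3)/(z - 1) - ((1/3)z + 1/3)/(z² + 2)


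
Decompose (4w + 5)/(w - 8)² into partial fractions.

(4w + 5) = P(w - 8) + Q. At w = 8: Q = 4·8 + 5 = 37. Coeff of w: P = 4
Result: 4/(w - 8) + 37/(w - 8)²


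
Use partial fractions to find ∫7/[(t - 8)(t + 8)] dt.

Decompose: 7/[(t - 8)(t + 8)] = (7/16)/(t - 8) - (7/16)/(t + 8). Integrate each term: (7/16) ln|(t - 8)| - (7/16) ln|(t + 8)| + C


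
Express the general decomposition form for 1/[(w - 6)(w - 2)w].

Three distinct linear factors: P/(w - 6) + Q/(w - 2) + R/w


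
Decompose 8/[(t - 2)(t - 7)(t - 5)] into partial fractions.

Using cover-up method: α = 8/15, β = 4/5, γ = -4/3
Result: (8/15)/(t - 2) + (4/5)/(t - 7) - (4/3)/(t - 5)


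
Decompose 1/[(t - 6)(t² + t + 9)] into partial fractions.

Cover-up at t = 6: A = 1/(6² + 1·6 + 9) = 1/51. Then B = -A = -1/51, C = -A·(1 + 6) = -7/51
Result: (1/51)/(t - 6) - ((1/51)t + 7/51)/(t² + t + 9)


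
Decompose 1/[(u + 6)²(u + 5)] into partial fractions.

Cover-up at u=-5: R = 1/(-5 + 6)² = 1. Cover-up at u=-6: Q = 1/(-6 + 5) = -1. Comparing u² coeff: P = -R = -1
Result: -1/(u + 6) - 1/(u + 6)² + 1/(u + 5)


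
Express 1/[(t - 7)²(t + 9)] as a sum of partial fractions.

Cover-up at t=-9: R = 1/(-9 - 7)² = 1/256. Cover-up at t=7: Q = 1/(7 + 9) = 1/16. Comparing t² coeff: P = -R = -1/256
Result: (-1/256)/(t - 7) + (1/16)/(t - 7)² + (1/256)/(t + 9)


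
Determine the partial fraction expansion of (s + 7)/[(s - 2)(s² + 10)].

At s=2: α = (1·2 + 7)/(2² + 10) = 9/14. β = -α = -9/14, γ = 1 - 2·α = -2/7
Result: (9/14)/(s - 2) - ((9/14)s + 2/7)/(s² + 10)


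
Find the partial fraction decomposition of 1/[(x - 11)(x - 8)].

1/(x - 11)(x - 8) = A/(x - 11) + B/(x - 8). A = 1/(11 - 8) = 1/3, B = 1/(8 - 11) = -1/3
Result: (1/3)/(x - 11) - (1/3)/(x - 8)


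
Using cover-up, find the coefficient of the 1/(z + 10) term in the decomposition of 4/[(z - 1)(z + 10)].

Cover (z + 10), set z=-10: 4/((z - 1) at z=-10) = 4/(-11) = -4/11


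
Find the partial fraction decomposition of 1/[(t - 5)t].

1/(t - 5)t = P/(t - 5) + Q/t. P = 1/(5 - 0) = 1/5, Q = 1/(0 - 5) = -1/5
Result: (1/5)/(t - 5) - (1/5)/t


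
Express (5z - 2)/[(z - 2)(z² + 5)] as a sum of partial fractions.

At z=2: P = (5·2 - 2)/(2² + 5) = 8/9. Q = -P = -8/9, R = 5 - 2·P = 29/9
Result: (8/9)/(z - 2) - ((8/9)z - 29/9)/(z² + 5)


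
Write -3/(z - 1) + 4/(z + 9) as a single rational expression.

Common denominator (z - 1)(z + 9). Numerator: -3(z + 9) + 4(z - 1) = (-3z - 27) + (4z - 4) = z - 31
Result: (z - 31)/[(z - 1)(z + 9)]


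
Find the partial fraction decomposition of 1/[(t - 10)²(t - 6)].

Cover-up at t=6: C = 1/(6 - 10)² = 1/16. Cover-up at t=10: B = 1/(10 - 6) = 1/4. Comparing t² coeff: A = -C = -1/16
Result: (-1/16)/(t - 10) + (1/4)/(t - 10)² + (1/16)/(t - 6)


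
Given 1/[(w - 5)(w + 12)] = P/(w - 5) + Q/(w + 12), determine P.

Cover-up at w = 5: P = 1/(5 + 12) = 1/17


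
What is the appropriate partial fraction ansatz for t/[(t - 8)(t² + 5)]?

Linear + irreducible quadratic: P/(t - 8) + (Qt + R)/(t² + 5)


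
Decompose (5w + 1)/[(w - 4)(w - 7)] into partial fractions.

At w=4: A = (5·4 + 1)/(4 - 7) = -7. At w=7: B = (5·7 + 1)/(7 - 4) = 12
Result: -7/(w - 4) + 12/(w - 7)


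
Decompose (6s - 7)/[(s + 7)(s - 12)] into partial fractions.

At s=-7: A = (6·(-7) - 7)/(-7 - 12) = 49/19. At s=12: B = (6·12 - 7)/(12 + 7) = 65/19
Result: (49/19)/(s + 7) + (65/19)/(s - 12)


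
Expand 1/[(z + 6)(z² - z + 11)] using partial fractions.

Cover-up at z = -6: P = 1/((-6)² - 1·(-6) + 11) = 1/53. Then Q = -P = -1/53, R = -P·(-1 - 6) = 7/53
Result: (1/53)/(z + 6) - ((1/53)z - 7/53)/(z² - z + 11)


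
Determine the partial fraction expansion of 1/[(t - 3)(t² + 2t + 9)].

Cover-up at t = 3: A = 1/(3² + 2·3 + 9) = 1/24. Then B = -A = -1/24, C = -A·(2 + 3) = -5/24
Result: (1/24)/(t - 3) - ((1/24)t + 5/24)/(t² + 2t + 9)


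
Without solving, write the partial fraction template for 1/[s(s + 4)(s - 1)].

Three distinct linear factors: P/s + Q/(s + 4) + R/(s - 1)


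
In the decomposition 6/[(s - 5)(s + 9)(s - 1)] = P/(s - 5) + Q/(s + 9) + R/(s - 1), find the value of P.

Cover-up at s = 5: P = 6/[(5 + 9)(5 - 1)] = 6/[(14)(4)] = 6/56 = 3/28


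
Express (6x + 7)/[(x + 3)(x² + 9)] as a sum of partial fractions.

At x=-3: α = (6·(-3) + 7)/((-3)² + 9) = -11/18. β = -α = 11/18, γ = 6 - (-3)·α = 25/6
Result: (-11/18)/(x + 3) + ((11/18)x + 25/6)/(x² + 9)


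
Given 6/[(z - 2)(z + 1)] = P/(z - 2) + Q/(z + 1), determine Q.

Cover-up at z = -1: Q = 6/(-1 - 2) = -6/3 = -2


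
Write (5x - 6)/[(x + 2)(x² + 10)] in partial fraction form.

At x=-2: P = (5·(-2) - 6)/((-2)² + 10) = -8/7. Q = -P = 8/7, R = 5 - (-2)·P = 19/7
Result: (-8/7)/(x + 2) + ((8/7)x + 19/7)/(x² + 10)


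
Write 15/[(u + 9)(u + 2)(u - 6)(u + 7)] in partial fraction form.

Using Heaviside cover-up: (-1/14)/(u + 9) - (3/56)/(u + 2) + (1/104)/(u - 6) + (3/26)/(u + 7)


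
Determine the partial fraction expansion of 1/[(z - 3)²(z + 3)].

Cover-up at z=-3: R = 1/(-3 - 3)² = 1/36. Cover-up at z=3: Q = 1/(3 + 3) = 1/6. Comparing z² coeff: P = -R = -1/36
Result: (-1/36)/(z - 3) + (1/6)/(z - 3)² + (1/36)/(z + 3)


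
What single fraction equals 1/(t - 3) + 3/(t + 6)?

Common denominator (t - 3)(t + 6). Numerator: 1(t + 6) + 3(t - 3) = (t + 6) + (3t - 9) = 4t - 3
Result: (4t - 3)/[(t - 3)(t + 6)]


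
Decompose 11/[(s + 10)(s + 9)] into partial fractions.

11/(s + 10)(s + 9) = α/(s + 10) + β/(s + 9). α = 11/(-10 + 9) = -11, β = 11/(-9 + 10) = 11
Result: -11/(s + 10) + 11/(s + 9)


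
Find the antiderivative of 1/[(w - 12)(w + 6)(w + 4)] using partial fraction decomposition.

Cover-up: P = 1/288, Q = 1/36, R = -1/32. Decomposition: (1/288)/(w - 12) + (1/36)/(w + 6) - (1/32)/(w + 4). Integrate each term: (1/288) ln|(w - 12)| + (1/36) ln|(w + 6)| - (1/32) ln|(w + 4)| + C


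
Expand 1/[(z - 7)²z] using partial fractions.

Cover-up at z=0: R = 1/(0 - 7)² = 1/49. Cover-up at z=7: Q = 1/(7 - 0) = 1/7. Comparing z² coeff: P = -R = -1/49
Result: (-1/49)/(z - 7) + (1/7)/(z - 7)² + (1/49)/z


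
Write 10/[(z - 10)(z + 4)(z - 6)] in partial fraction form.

Using cover-up method: P = 5/28, Q = 1/14, R = -1/4
Result: (5/28)/(z - 10) + (1/14)/(z + 4) - (1/4)/(z - 6)


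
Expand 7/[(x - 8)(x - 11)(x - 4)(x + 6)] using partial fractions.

Using Heaviside cover-up: (-1/24)/(x - 8) + (1/51)/(x - 11) + (1/40)/(x - 4) - (1/340)/(x + 6)


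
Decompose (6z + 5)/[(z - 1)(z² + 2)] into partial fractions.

At z=1: α = (6·1 + 5)/(1² + 2) = 11/3. β = -α = -11/3, γ = 6 - 1·α = 7/3
Result: (11/3)/(z - 1) - ((11/3)z - 7/3)/(z² + 2)


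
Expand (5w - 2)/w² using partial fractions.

(5w - 2) = Pw + Q. At w = 0: Q = 5·0 - 2 = -2. Coeff of w: P = 5
Result: 5/w - 2/w²


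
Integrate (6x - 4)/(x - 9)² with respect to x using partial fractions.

Decompose: A = 6, B = 6·9 - 4 = 50, so (6x - 4)/(x - 9)² = 6/(x - 9) + 50/(x - 9)². Integrate: ∫ A/(x - 9) dx = 6 ln|(x - 9)|; ∫ B/(x - 9)² dx = -50/(x - 9). Sum: 6 ln|(x - 9)| - 50/(x - 9) + C


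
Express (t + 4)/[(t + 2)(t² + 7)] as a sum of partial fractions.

At t=-2: α = (1·(-2) + 4)/((-2)² + 7) = 2/11. β = -α = -2/11, γ = 1 - (-2)·α = 15/11
Result: (2/11)/(t + 2) - ((2/11)t - 15/11)/(t² + 7)


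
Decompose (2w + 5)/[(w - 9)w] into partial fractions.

At w=9: P = (2·9 + 5)/(9 - 0) = 23/9. At w=0: Q = (2·0 + 5)/(0 - 9) = -5/9
Result: (23/9)/(w - 9) - (5/9)/w


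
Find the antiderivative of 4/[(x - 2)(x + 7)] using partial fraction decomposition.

Decompose: 4/[(x - 2)(x + 7)] = (4/9)/(x - 2) - (4/9)/(x + 7). Integrate each term: (4/9) ln|(x - 2)| - (4/9) ln|(x + 7)| + C


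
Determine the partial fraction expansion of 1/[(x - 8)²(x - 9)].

Cover-up at x=9: C = 1/(9 - 8)² = 1. Cover-up at x=8: B = 1/(8 - 9) = -1. Comparing x² coeff: A = -C = -1
Result: -1/(x - 8) - 1/(x - 8)² + 1/(x - 9)


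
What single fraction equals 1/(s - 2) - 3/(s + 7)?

Common denominator (s - 2)(s + 7). Numerator: 1(s + 7) - 3(s - 2) = (s + 7) - (3s - 6) = -2s + 13
Result: (-2s + 13)/[(s - 2)(s + 7)]


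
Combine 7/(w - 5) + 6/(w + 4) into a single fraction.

Common denominator (w - 5)(w + 4). Numerator: 7(w + 4) + 6(w - 5) = (7w + 28) + (6w - 30) = 13w - 2
Result: (13w - 2)/[(w - 5)(w + 4)]


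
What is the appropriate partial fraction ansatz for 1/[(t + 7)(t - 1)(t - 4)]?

Three distinct linear factors: α/(t + 7) + β/(t - 1) + γ/(t - 4)


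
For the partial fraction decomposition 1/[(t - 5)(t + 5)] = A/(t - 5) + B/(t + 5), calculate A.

Cover-up at t = 5: A = 1/(5 + 5) = 1/10


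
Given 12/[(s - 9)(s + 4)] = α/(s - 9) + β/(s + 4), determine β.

Cover-up at s = -4: β = 12/(-4 - 9) = -12/13


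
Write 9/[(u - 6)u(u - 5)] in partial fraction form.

Using cover-up method: P = 3/2, Q = 3/10, R = -9/5
Result: (3/2)/(u - 6) + (3/10)/u - (9/5)/(u - 5)


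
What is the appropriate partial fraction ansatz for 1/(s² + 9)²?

Repeated quadratic factor: (As + B)/(s² + 9) + (Cs + D)/(s² + 9)²


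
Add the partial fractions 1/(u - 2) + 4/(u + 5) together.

Common denominator (u - 2)(u + 5). Numerator: 1(u + 5) + 4(u - 2) = (u + 5) + (4u - 8) = 5u - 3
Result: (5u - 3)/[(u - 2)(u + 5)]


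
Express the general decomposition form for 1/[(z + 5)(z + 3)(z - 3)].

Three distinct linear factors: α/(z + 5) + β/(z + 3) + γ/(z - 3)


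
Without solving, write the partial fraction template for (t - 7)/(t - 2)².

Repeated linear factor: A/(t - 2) + B/(t - 2)²


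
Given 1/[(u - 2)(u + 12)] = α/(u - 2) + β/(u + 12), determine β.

Cover-up at u = -12: β = 1/(-12 - 2) = -1/14


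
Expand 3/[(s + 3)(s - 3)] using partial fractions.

3/(s + 3)(s - 3) = A/(s + 3) + B/(s - 3). A = 3/(-3 - 3) = -1/2, B = 3/(3 + 3) = 1/2
Result: (-1/2)/(s + 3) + (1/2)/(s - 3)


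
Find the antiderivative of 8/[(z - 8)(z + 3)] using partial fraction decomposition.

Decompose: 8/[(z - 8)(z + 3)] = (8/11)/(z - 8) - (8/11)/(z + 3). Integrate each term: (8/11) ln|(z - 8)| - (8/11) ln|(z + 3)| + C


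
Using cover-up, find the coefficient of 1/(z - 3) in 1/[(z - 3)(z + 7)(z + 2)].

Cover (z - 3), set z=3: 1/[(3 + 7)(3 + 2)] = 1/50


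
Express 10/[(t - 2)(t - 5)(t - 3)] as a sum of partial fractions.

Using cover-up method: P = 10/3, Q = 5/3, R = -5
Result: (10/3)/(t - 2) + (5/3)/(t - 5) - 5/(t - 3)


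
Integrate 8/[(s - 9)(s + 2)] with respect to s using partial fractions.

Decompose: 8/[(s - 9)(s + 2)] = (8/11)/(s - 9) - (8/11)/(s + 2). Integrate each term: (8/11) ln|(s - 9)| - (8/11) ln|(s + 2)| + C


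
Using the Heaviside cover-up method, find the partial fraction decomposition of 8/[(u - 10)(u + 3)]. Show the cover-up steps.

Cover (u - 10): set u=10, get P = 8/(10 + 3) = 8/13. Cover (u + 3): set u=-3, get Q = 8/(-3 - 10) = -8/13.
Result: (8/13)/(u - 10) - (8/13)/(u + 3)


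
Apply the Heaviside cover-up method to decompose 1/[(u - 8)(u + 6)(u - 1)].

Cover (u - 8), u=8: A = 1/[(8 + 6)(8 - 1)] = 1/98. Cover (u + 6), u=-6: B = 1/[(-6 - 8)(-6 - 1)] = 1/98. Cover (u - 1), u=1: C = 1/[(1 - 8)(1 + 6)] = -1/49.
Result: (1/98)/(u - 8) + (1/98)/(u + 6) - (1/49)/(u - 1)


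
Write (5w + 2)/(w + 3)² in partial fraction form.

(5w + 2) = α(w + 3) + β. At w = -3: β = 5·(-3) + 2 = -13. Coeff of w: α = 5
Result: 5/(w + 3) - 13/(w + 3)²


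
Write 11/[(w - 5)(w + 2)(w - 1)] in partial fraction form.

Using cover-up method: A = 11/28, B = 11/21, C = -11/12
Result: (11/28)/(w - 5) + (11/21)/(w + 2) - (11/12)/(w - 1)


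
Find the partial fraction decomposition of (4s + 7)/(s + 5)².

(4s + 7) = P(s + 5) + Q. At s = -5: Q = 4·(-5) + 7 = -13. Coeff of s: P = 4
Result: 4/(s + 5) - 13/(s + 5)²


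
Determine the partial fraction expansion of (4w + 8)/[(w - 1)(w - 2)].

At w=1: α = (4·1 + 8)/(1 - 2) = -12. At w=2: β = (4·2 + 8)/(2 - 1) = 16
Result: -12/(w - 1) + 16/(w - 2)


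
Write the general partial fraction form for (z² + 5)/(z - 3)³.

Repeated linear factor (power 3): A/(z - 3) + B/(z - 3)² + C/(z - 3)³


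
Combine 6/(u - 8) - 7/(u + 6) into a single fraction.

Common denominator (u - 8)(u + 6). Numerator: 6(u + 6) - 7(u - 8) = (6u + 36) - (7u - 56) = -u + 92
Result: (-u + 92)/[(u - 8)(u + 6)]


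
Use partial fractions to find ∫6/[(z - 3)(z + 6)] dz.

Decompose: 6/[(z - 3)(z + 6)] = (2/3)/(z - 3) - (2/3)/(z + 6). Integrate each term: (2/3) ln|(z - 3)| - (2/3) ln|(z + 6)| + C


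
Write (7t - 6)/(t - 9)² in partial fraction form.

(7t - 6) = A(t - 9) + B. At t = 9: B = 7·9 - 6 = 57. Coeff of t: A = 7
Result: 7/(t - 9) + 57/(t - 9)²


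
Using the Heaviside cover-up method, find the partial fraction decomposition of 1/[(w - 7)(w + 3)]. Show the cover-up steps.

Cover (w - 7): set w=7, get α = 1/(7 + 3) = 1/10. Cover (w + 3): set w=-3, get β = 1/(-3 - 7) = -1/10.
Result: (1/10)/(w - 7) - (1/10)/(w + 3)


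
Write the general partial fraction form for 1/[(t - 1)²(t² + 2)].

Repeated linear + quadratic: A/(t - 1) + B/(t - 1)² + (Ct + D)/(t² + 2)


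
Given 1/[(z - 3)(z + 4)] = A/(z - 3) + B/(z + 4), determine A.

Cover-up at z = 3: A = 1/(3 + 4) = 1/7


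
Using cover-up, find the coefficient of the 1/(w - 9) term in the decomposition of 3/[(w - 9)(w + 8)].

Cover (w - 9), set w=9: 3/((w + 8) at w=9) = 3/(17) = 3/17


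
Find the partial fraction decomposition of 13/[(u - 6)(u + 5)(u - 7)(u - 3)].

Using Heaviside cover-up: (-13/33)/(u - 6) - (13/1056)/(u + 5) + (13/48)/(u - 7) + (13/96)/(u - 3)


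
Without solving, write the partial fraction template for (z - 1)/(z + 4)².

Repeated linear factor: P/(z + 4) + Q/(z + 4)²


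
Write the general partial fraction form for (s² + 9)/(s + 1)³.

Repeated linear factor (power 3): α/(s + 1) + β/(s + 1)² + γ/(s + 1)³


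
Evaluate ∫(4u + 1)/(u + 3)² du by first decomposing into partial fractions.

Decompose: A = 4, B = 4·(-3) + 1 = -11, so (4u + 1)/(u + 3)² = 4/(u + 3) - 11/(u + 3)². Integrate: ∫ A/(u + 3) du = 4 ln|(u + 3)|; ∫ B/(u + 3)² du = 11/(u + 3). Sum: 4 ln|(u + 3)| + 11/(u + 3) + C


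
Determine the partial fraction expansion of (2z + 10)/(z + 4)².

(2z + 10) = A(z + 4) + B. At z = -4: B = 2·(-4) + 10 = 2. Coeff of z: A = 2
Result: 2/(z + 4) + 2/(z + 4)²


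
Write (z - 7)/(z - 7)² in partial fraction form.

(z - 7) = A(z - 7) + B. At z = 7: B = 1·7 - 7 = 0. Coeff of z: A = 1
Result: 1/(z - 7)


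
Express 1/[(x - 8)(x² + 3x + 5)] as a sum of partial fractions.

Cover-up at x = 8: α = 1/(8² + 3·8 + 5) = 1/93. Then β = -α = -1/93, γ = -α·(3 + 8) = -11/93
Result: (1/93)/(x - 8) - ((1/93)x + 11/93)/(x² + 3x + 5)


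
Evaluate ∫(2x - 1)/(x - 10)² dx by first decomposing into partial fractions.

Decompose: A = 2, B = 2·10 - 1 = 19, so (2x - 1)/(x - 10)² = 2/(x - 10) + 19/(x - 10)². Integrate: ∫ A/(x - 10) dx = 2 ln|(x - 10)|; ∫ B/(x - 10)² dx = -19/(x - 10). Sum: 2 ln|(x - 10)| - 19/(x - 10) + C


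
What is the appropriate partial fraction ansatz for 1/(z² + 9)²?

Repeated quadratic factor: (αz + β)/(z² + 9) + (γz + δ)/(z² + 9)²


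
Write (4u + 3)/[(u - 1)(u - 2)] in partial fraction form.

At u=1: A = (4·1 + 3)/(1 - 2) = -7. At u=2: B = (4·2 + 3)/(2 - 1) = 11
Result: -7/(u - 1) + 11/(u - 2)


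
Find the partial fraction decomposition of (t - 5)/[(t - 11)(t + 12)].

At t=11: P = (1·11 - 5)/(11 + 12) = 6/23. At t=-12: Q = (1·(-12) - 5)/(-12 - 11) = 17/23
Result: (6/23)/(t - 11) + (17/23)/(t + 12)


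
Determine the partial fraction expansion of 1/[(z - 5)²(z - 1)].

Cover-up at z=1: C = 1/(1 - 5)² = 1/16. Cover-up at z=5: B = 1/(5 - 1) = 1/4. Comparing z² coeff: A = -C = -1/16
Result: (-1/16)/(z - 5) + (1/4)/(z - 5)² + (1/16)/(z - 1)


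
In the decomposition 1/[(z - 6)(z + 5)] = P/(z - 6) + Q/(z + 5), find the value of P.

Cover-up at z = 6: P = 1/(6 + 5) = 1/11


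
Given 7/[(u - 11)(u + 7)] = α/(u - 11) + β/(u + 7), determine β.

Cover-up at u = -7: β = 7/(-7 - 11) = -7/18


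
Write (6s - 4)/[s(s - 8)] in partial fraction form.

At s=0: P = (6·0 - 4)/(0 - 8) = 1/2. At s=8: Q = (6·8 - 4)/(8 - 0) = 11/2
Result: (1/2)/s + (11/2)/(s - 8)


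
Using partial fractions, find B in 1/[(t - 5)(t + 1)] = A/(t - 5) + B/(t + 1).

Cover-up at t = -1: B = 1/(-1 - 5) = -1/6


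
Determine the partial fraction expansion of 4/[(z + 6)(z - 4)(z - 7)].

Using cover-up method: P = 2/65, Q = -2/15, R = 4/39
Result: (2/65)/(z + 6) - (2/15)/(z - 4) + (4/39)/(z - 7)


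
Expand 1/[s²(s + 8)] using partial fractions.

Cover-up at s=-8: C = 1/(-8 - 0)² = 1/64. Cover-up at s=0: B = 1/(0 + 8) = 1/8. Comparing s² coeff: A = -C = -1/64
Result: (-1/64)/s + (1/8)/s² + (1/64)/(s + 8)


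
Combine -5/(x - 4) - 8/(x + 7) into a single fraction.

Common denominator (x - 4)(x + 7). Numerator: -5(x + 7) - 8(x - 4) = (-5x - 35) - (8x - 32) = -13x - 3
Result: (-13x - 3)/[(x - 4)(x + 7)]


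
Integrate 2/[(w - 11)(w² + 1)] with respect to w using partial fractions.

Cover-up at w=11: P = 2/(11²+1) = 1/61. Coeff matching: Q = -1/61, R = -11/61. Decomposition: (1/61)/(w - 11) - ((1/61)w + 11/61)/(w² + 1). Integrate: linear → ln, quadratic → (1/2)ln + arctan: (1/61) ln|(w - 11)| - (1/122) ln(w² + 1) - (11/61) arctan(w) + C


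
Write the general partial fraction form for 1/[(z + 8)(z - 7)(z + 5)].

Three distinct linear factors: A/(z + 8) + B/(z - 7) + C/(z + 5)


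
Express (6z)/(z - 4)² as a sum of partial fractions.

(6z) = A(z - 4) + B. At z = 4: B = 6·4 + 0 = 24. Coeff of z: A = 6
Result: 6/(z - 4) + 24/(z - 4)²


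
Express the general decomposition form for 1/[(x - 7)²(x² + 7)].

Repeated linear + quadratic: A/(x - 7) + B/(x - 7)² + (Cx + D)/(x² + 7)


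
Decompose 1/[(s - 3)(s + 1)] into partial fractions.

1/(s - 3)(s + 1) = A/(s - 3) + B/(s + 1). A = 1/(3 + 1) = 1/4, B = 1/(-1 - 3) = -1/4
Result: (1/4)/(s - 3) - (1/4)/(s + 1)


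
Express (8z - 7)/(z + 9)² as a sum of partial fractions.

(8z - 7) = P(z + 9) + Q. At z = -9: Q = 8·(-9) - 7 = -79. Coeff of z: P = 8
Result: 8/(z + 9) - 79/(z + 9)²


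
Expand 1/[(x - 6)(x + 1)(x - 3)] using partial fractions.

Using cover-up method: P = 1/21, Q = 1/28, R = -1/12
Result: (1/21)/(x - 6) + (1/28)/(x + 1) - (1/12)/(x - 3)


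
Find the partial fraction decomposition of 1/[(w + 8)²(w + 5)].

Cover-up at w=-5: γ = 1/(-5 + 8)² = 1/9. Cover-up at w=-8: β = 1/(-8 + 5) = -1/3. Comparing w² coeff: α = -γ = -1/9
Result: (-1/9)/(w + 8) - (1/3)/(w + 8)² + (1/9)/(w + 5)


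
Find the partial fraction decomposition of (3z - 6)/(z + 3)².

(3z - 6) = P(z + 3) + Q. At z = -3: Q = 3·(-3) - 6 = -15. Coeff of z: P = 3
Result: 3/(z + 3) - 15/(z + 3)²


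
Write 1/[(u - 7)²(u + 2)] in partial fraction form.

Cover-up at u=-2: γ = 1/(-2 - 7)² = 1/81. Cover-up at u=7: β = 1/(7 + 2) = 1/9. Comparing u² coeff: α = -γ = -1/81
Result: (-1/81)/(u - 7) + (1/9)/(u - 7)² + (1/81)/(u + 2)


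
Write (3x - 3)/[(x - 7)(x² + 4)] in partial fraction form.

At x=7: α = (3·7 - 3)/(7² + 4) = 18/53. β = -α = -18/53, γ = 3 - 7·α = 33/53
Result: (18/53)/(x - 7) - ((18/53)x - 33/53)/(x² + 4)


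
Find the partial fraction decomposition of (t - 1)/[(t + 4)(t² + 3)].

At t=-4: A = (1·(-4) - 1)/((-4)² + 3) = -5/19. B = -A = 5/19, C = 1 - (-4)·A = -1/19
Result: (-5/19)/(t + 4) + ((5/19)t - 1/19)/(t² + 3)


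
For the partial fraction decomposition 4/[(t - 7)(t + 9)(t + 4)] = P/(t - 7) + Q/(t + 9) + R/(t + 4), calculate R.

Cover-up at t = -4: R = 4/[(-4 - 7)(-4 + 9)] = 4/[(-11)(5)] = -4/55


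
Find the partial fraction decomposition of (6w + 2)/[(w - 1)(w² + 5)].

At w=1: P = (6·1 + 2)/(1² + 5) = 4/3. Q = -P = -4/3, R = 6 - 1·P = 14/3
Result: (4/3)/(w - 1) - ((4/3)w - 14/3)/(w² + 5)


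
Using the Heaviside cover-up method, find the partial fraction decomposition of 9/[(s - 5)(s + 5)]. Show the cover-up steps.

Cover (s - 5): set s=5, get A = 9/(5 + 5) = 9/10. Cover (s + 5): set s=-5, get B = 9/(-5 - 5) = -9/10.
Result: (9/10)/(s - 5) - (9/10)/(s + 5)


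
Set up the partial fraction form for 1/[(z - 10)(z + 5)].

Distinct linear factors: α/(z - 10) + β/(z + 5)


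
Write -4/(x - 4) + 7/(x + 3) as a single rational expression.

Common denominator (x - 4)(x + 3). Numerator: -4(x + 3) + 7(x - 4) = (-4x - 12) + (7x - 28) = 3x - 40
Result: (3x - 40)/[(x - 4)(x + 3)]


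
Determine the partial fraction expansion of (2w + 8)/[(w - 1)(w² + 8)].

At w=1: P = (2·1 + 8)/(1² + 8) = 10/9. Q = -P = -10/9, R = 2 - 1·P = 8/9
Result: (10/9)/(w - 1) - ((10/9)w - 8/9)/(w² + 8)


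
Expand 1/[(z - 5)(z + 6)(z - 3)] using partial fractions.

Using cover-up method: P = 1/22, Q = 1/99, R = -1/18
Result: (1/22)/(z - 5) + (1/99)/(z + 6) - (1/18)/(z - 3)


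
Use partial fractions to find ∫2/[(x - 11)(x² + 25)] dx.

Cover-up at x=11: α = 2/(11²+25) = 1/73. Coeff matching: β = -1/73, γ = -11/73. Decomposition: (1/73)/(x - 11) - ((1/73)x + 11/73)/(x² + 25). Integrate: linear → ln, quadratic → (1/2)ln + arctan: (1/73) ln|(x - 11)| - (1/146) ln(x² + 25) - (11/365) arctan(x/5) + C


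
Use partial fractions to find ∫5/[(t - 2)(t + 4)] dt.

Decompose: 5/[(t - 2)(t + 4)] = (5/6)/(t - 2) - (5/6)/(t + 4). Integrate each term: (5/6) ln|(t - 2)| - (5/6) ln|(t + 4)| + C


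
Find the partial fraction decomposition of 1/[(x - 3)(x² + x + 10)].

Cover-up at x = 3: P = 1/(3² + 1·3 + 10) = 1/22. Then Q = -P = -1/22, R = -P·(1 + 3) = -2/11
Result: (1/22)/(x - 3) - ((1/22)x + 2/11)/(x² + x + 10)


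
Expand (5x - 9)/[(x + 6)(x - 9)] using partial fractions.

At x=-6: P = (5·(-6) - 9)/(-6 - 9) = 13/5. At x=9: Q = (5·9 - 9)/(9 + 6) = 12/5
Result: (13/5)/(x + 6) + (12/5)/(x - 9)


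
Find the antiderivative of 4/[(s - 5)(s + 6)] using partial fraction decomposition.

Decompose: 4/[(s - 5)(s + 6)] = (4/11)/(s - 5) - (4/11)/(s + 6). Integrate each term: (4/11) ln|(s - 5)| - (4/11) ln|(s + 6)| + C


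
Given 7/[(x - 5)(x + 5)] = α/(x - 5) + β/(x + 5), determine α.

Cover-up at x = 5: α = 7/(5 + 5) = 7/10


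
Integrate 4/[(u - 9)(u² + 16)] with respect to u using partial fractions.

Cover-up at u=9: P = 4/(9²+16) = 4/97. Coeff matching: Q = -4/97, R = -36/97. Decomposition: (4/97)/(u - 9) - ((4/97)u + 36/97)/(u² + 16). Integrate: linear → ln, quadratic → (1/2)ln + arctan: (4/97) ln|(u - 9)| - (2/97) ln(u² + 16) - (9/97) arctan(u/4) + C


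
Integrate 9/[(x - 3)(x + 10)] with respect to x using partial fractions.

Decompose: 9/[(x - 3)(x + 10)] = (9/13)/(x - 3) - (9/13)/(x + 10). Integrate each term: (9/13) ln|(x - 3)| - (9/13) ln|(x + 10)| + C


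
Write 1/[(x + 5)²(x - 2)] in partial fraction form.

Cover-up at x=2: C = 1/(2 + 5)² = 1/49. Cover-up at x=-5: B = 1/(-5 - 2) = -1/7. Comparing x² coeff: A = -C = -1/49
Result: (-1/49)/(x + 5) - (1/7)/(x + 5)² + (1/49)/(x - 2)


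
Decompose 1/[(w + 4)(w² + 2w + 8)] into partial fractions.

Cover-up at w = -4: P = 1/((-4)² + 2·(-4) + 8) = 1/16. Then Q = -P = -1/16, R = -P·(2 - 4) = 1/8
Result: (1/16)/(w + 4) - ((1/16)w - 1/8)/(w² + 2w + 8)


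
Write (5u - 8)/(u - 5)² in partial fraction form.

(5u - 8) = P(u - 5) + Q. At u = 5: Q = 5·5 - 8 = 17. Coeff of u: P = 5
Result: 5/(u - 5) + 17/(u - 5)²


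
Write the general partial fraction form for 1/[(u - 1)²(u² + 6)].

Repeated linear + quadratic: α/(u - 1) + β/(u - 1)² + (γu + δ)/(u² + 6)


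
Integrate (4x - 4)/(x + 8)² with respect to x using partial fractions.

Decompose: α = 4, β = 4·(-8) - 4 = -36, so (4x - 4)/(x + 8)² = 4/(x + 8) - 36/(x + 8)². Integrate: ∫ α/(x + 8) dx = 4 ln|(x + 8)|; ∫ β/(x + 8)² dx = 36/(x + 8). Sum: 4 ln|(x + 8)| + 36/(x + 8) + C


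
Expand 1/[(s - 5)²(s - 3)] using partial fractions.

Cover-up at s=3: γ = 1/(3 - 5)² = 1/4. Cover-up at s=5: β = 1/(5 - 3) = 1/2. Comparing s² coeff: α = -γ = -1/4
Result: (-1/4)/(s - 5) + (1/2)/(s - 5)² + (1/4)/(s - 3)


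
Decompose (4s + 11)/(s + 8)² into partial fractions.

(4s + 11) = P(s + 8) + Q. At s = -8: Q = 4·(-8) + 11 = -21. Coeff of s: P = 4
Result: 4/(s + 8) - 21/(s + 8)²


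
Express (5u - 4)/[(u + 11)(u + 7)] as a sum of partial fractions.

At u=-11: α = (5·(-11) - 4)/(-11 + 7) = 59/4. At u=-7: β = (5·(-7) - 4)/(-7 + 11) = -39/4
Result: (59/4)/(u + 11) - (39/4)/(u + 7)


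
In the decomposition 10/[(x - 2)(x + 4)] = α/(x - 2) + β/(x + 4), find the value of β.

Cover-up at x = -4: β = 10/(-4 - 2) = -10/6 = -5/3


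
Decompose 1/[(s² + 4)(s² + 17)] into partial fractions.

Coefficient matching gives α = γ = 0, β = 1/(17-4) = 1/13, δ = -β = -1/13
Result: (1/13)/(s² + 4) - (1/13)/(s² + 17)


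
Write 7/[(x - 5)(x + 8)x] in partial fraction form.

Using cover-up method: A = 7/65, B = 7/104, C = -7/40
Result: (7/65)/(x - 5) + (7/104)/(x + 8) - (7/40)/x


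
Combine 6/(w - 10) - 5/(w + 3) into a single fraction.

Common denominator (w - 10)(w + 3). Numerator: 6(w + 3) - 5(w - 10) = (6w + 18) - (5w - 50) = w + 68
Result: (w + 68)/[(w - 10)(w + 3)]


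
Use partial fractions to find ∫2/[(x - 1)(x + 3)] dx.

Decompose: 2/[(x - 1)(x + 3)] = (1/2)/(x - 1) - (1/2)/(x + 3). Integrate each term: (1/2) ln|(x - 1)| - (1/2) ln|(x + 3)| + C


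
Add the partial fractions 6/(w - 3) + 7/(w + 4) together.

Common denominator (w - 3)(w + 4). Numerator: 6(w + 4) + 7(w - 3) = (6w + 24) + (7w - 21) = 13w + 3
Result: (13w + 3)/[(w - 3)(w + 4)]


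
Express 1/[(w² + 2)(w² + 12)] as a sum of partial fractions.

Coefficient matching gives α = γ = 0, β = 1/(12-2) = 1/10, δ = -β = -1/10
Result: (1/10)/(w² + 2) - (1/10)/(w² + 12)


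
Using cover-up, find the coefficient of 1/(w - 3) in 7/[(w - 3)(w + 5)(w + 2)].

Cover (w - 3), set w=3: 7/[(3 + 5)(3 + 2)] = 7/40


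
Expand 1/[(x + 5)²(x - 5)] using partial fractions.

Cover-up at x=5: R = 1/(5 + 5)² = 1/100. Cover-up at x=-5: Q = 1/(-5 - 5) = -1/10. Comparing x² coeff: P = -R = -1/100
Result: (-1/100)/(x + 5) - (1/10)/(x + 5)² + (1/100)/(x - 5)


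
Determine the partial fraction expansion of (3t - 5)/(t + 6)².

(3t - 5) = A(t + 6) + B. At t = -6: B = 3·(-6) - 5 = -23. Coeff of t: A = 3
Result: 3/(t + 6) - 23/(t + 6)²


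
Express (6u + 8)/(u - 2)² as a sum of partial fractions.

(6u + 8) = A(u - 2) + B. At u = 2: B = 6·2 + 8 = 20. Coeff of u: A = 6
Result: 6/(u - 2) + 20/(u - 2)²


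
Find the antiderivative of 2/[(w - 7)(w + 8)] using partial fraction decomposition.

Decompose: 2/[(w - 7)(w + 8)] = (2/15)/(w - 7) - (2/15)/(w + 8). Integrate each term: (2/15) ln|(w - 7)| - (2/15) ln|(w + 8)| + C


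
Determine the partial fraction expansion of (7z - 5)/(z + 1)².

(7z - 5) = P(z + 1) + Q. At z = -1: Q = 7·(-1) - 5 = -12. Coeff of z: P = 7
Result: 7/(z + 1) - 12/(z + 1)²


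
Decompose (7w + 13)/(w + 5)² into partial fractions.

(7w + 13) = A(w + 5) + B. At w = -5: B = 7·(-5) + 13 = -22. Coeff of w: A = 7
Result: 7/(w + 5) - 22/(w + 5)²


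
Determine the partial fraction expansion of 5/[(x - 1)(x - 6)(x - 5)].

Using cover-up method: A = 1/4, B = 1, C = -5/4
Result: (1/4)/(x - 1) + 1/(x - 6) - (5/4)/(x - 5)


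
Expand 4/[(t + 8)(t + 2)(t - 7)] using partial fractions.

Using cover-up method: A = 2/45, B = -2/27, C = 4/135
Result: (2/45)/(t + 8) - (2/27)/(t + 2) + (4/135)/(t - 7)


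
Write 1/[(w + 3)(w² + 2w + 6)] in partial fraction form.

Cover-up at w = -3: P = 1/((-3)² + 2·(-3) + 6) = 1/9. Then Q = -P = -1/9, R = -P·(2 - 3) = 1/9
Result: (1/9)/(w + 3) - ((1/9)w - 1/9)/(w² + 2w + 6)


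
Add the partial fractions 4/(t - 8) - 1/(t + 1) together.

Common denominator (t - 8)(t + 1). Numerator: 4(t + 1) - 1(t - 8) = (4t + 4) - (t - 8) = 3t + 12
Result: (3t + 12)/[(t - 8)(t + 1)]


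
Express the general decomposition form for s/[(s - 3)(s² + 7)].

Linear + irreducible quadratic: α/(s - 3) + (βs + γ)/(s² + 7)


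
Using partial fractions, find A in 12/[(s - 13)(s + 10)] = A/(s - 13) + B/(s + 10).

Cover-up at s = 13: A = 12/(13 + 10) = 12/23


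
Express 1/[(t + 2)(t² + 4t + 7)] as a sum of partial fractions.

Cover-up at t = -2: α = 1/((-2)² + 4·(-2) + 7) = 1/3. Then β = -α = -1/3, γ = -α·(4 - 2) = -2/3
Result: (1/3)/(t + 2) - ((1/3)t + 2/3)/(t² + 4t + 7)


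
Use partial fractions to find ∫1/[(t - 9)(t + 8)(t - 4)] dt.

Cover-up: A = 1/85, B = 1/204, C = -1/60. Decomposition: (1/85)/(t - 9) + (1/204)/(t + 8) - (1/60)/(t - 4). Integrate each term: (1/85) ln|(t - 9)| + (1/204) ln|(t + 8)| - (1/60) ln|(t - 4)| + C


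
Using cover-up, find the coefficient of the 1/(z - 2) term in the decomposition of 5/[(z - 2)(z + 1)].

Cover (z - 2), set z=2: 5/((z + 1) at z=2) = 5/(3) = 5/3


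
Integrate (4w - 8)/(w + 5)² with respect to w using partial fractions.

Decompose: α = 4, β = 4·(-5) - 8 = -28, so (4w - 8)/(w + 5)² = 4/(w + 5) - 28/(w + 5)². Integrate: ∫ α/(w + 5) dw = 4 ln|(w + 5)|; ∫ β/(w + 5)² dw = 28/(w + 5). Sum: 4 ln|(w + 5)| + 28/(w + 5) + C


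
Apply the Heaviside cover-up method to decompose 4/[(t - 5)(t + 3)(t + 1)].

Cover (t - 5), t=5: α = 4/[(5 + 3)(5 + 1)] = 1/12. Cover (t + 3), t=-3: β = 4/[(-3 - 5)(-3 + 1)] = 1/4. Cover (t + 1), t=-1: γ = 4/[(-1 - 5)(-1 + 3)] = -1/3.
Result: (1/12)/(t - 5) + (1/4)/(t + 3) - (1/3)/(t + 1)


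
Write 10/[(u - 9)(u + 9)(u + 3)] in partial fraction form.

Using cover-up method: A = 5/108, B = 5/54, C = -5/36
Result: (5/108)/(u - 9) + (5/54)/(u + 9) - (5/36)/(u + 3)


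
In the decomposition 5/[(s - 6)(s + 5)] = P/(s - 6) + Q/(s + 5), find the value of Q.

Cover-up at s = -5: Q = 5/(-5 - 6) = -5/11


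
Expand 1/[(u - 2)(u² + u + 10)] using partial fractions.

Cover-up at u = 2: P = 1/(2² + 1·2 + 10) = 1/16. Then Q = -P = -1/16, R = -P·(1 + 2) = -3/16
Result: (1/16)/(u - 2) - ((1/16)u + 3/16)/(u² + u + 10)


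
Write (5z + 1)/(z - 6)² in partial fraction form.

(5z + 1) = A(z - 6) + B. At z = 6: B = 5·6 + 1 = 31. Coeff of z: A = 5
Result: 5/(z - 6) + 31/(z - 6)²


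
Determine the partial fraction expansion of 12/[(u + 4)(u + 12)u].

Using cover-up method: P = -3/8, Q = 1/8, R = 1/4
Result: (-3/8)/(u + 4) + (1/8)/(u + 12) + (1/4)/u


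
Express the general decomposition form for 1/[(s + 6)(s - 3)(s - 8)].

Three distinct linear factors: α/(s + 6) + β/(s - 3) + γ/(s - 8)


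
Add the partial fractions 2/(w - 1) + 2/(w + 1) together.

Common denominator (w - 1)(w + 1). Numerator: 2(w + 1) + 2(w - 1) = (2w + 2) + (2w - 2) = 4w
Result: (4w)/[(w - 1)(w + 1)]


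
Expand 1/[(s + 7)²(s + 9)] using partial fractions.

Cover-up at s=-9: C = 1/(-9 + 7)² = 1/4. Cover-up at s=-7: B = 1/(-7 + 9) = 1/2. Comparing s² coeff: A = -C = -1/4
Result: (-1/4)/(s + 7) + (1/2)/(s + 7)² + (1/4)/(s + 9)


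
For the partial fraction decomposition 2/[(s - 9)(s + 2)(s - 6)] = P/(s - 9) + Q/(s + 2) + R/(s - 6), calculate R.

Cover-up at s = 6: R = 2/[(6 - 9)(6 + 2)] = 2/[(-3)(8)] = -2/24 = -1/12


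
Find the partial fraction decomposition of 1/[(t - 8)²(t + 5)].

Cover-up at t=-5: γ = 1/(-5 - 8)² = 1/169. Cover-up at t=8: β = 1/(8 + 5) = 1/13. Comparing t² coeff: α = -γ = -1/169
Result: (-1/169)/(t - 8) + (1/13)/(t - 8)² + (1/169)/(t + 5)


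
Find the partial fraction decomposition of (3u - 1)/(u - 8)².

(3u - 1) = α(u - 8) + β. At u = 8: β = 3·8 - 1 = 23. Coeff of u: α = 3
Result: 3/(u - 8) + 23/(u - 8)²
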